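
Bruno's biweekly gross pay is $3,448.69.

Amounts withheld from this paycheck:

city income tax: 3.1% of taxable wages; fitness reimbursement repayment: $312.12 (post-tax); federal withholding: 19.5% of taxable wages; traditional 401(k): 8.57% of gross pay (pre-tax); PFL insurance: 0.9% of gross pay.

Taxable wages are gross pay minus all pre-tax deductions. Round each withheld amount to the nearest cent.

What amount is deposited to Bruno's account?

$2,097.37

Traditional 401(k): $3,448.69 × 0.0857 = $295.55
Taxable wages = $3,448.69 − $295.55 = $3,153.14
City income tax: $3,153.14 × 0.031 = $97.75
Federal withholding: $3,153.14 × 0.195 = $614.86
PFL insurance: $3,448.69 × 0.009 = $31.04
Fitness reimbursement repayment: $312.12
Total deductions = $295.55 + $97.75 + $614.86 + $31.04 + $312.12 = $1,351.32
Net pay = $3,448.69 − $1,351.32 = $2,097.37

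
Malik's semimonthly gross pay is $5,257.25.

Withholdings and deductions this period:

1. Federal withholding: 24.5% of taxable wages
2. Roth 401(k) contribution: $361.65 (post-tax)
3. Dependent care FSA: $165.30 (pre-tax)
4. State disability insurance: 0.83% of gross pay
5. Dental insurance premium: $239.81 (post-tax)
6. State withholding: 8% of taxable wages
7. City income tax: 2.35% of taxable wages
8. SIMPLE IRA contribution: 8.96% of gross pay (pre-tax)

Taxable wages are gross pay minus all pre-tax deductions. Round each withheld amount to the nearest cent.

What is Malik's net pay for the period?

$2,365.42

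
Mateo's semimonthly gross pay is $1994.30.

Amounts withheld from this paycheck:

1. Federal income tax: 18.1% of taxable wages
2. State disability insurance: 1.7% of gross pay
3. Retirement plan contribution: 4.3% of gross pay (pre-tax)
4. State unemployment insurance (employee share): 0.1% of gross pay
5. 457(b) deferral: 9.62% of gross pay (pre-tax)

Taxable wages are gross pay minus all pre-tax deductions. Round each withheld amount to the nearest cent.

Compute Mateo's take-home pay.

Retirement plan contribution: $1994.30 × 0.043 = $85.75
457(b) deferral: $1994.30 × 0.0962 = $191.85
Pre-tax total = $85.75 + $191.85 = $277.60
Taxable wages = $1994.30 − $277.60 = $1716.70
Federal income tax: $1716.70 × 0.181 = $310.72
State unemployment insurance (employee share): $1994.30 × 0.001 = $1.99
State disability insurance: $1994.30 × 0.017 = $33.90
Total deductions = $85.75 + $191.85 + $310.72 + $1.99 + $33.90 = $624.21
Net pay = $1994.30 − $624.21 = $1370.09

$1370.09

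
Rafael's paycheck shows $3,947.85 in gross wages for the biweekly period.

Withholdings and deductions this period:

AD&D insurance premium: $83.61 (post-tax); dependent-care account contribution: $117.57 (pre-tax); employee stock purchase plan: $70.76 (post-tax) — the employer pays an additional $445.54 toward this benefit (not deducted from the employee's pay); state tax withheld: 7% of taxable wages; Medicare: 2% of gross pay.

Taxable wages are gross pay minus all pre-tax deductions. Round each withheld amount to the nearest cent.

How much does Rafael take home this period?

Dependent-care account contribution: $117.57
Taxable wages = $3,947.85 − $117.57 = $3,830.28
State tax withheld: $3,830.28 × 0.07 = $268.12
Medicare: $3,947.85 × 0.02 = $78.96
AD&D insurance premium: $83.61
Employee stock purchase plan: $70.76
(Employer's $445.54 toward employee stock purchase plan is not withheld from the employee.)
Total deductions = $117.57 + $268.12 + $78.96 + $83.61 + $70.76 = $619.02
Net pay = $3,947.85 − $619.02 = $3,328.83

$3,328.83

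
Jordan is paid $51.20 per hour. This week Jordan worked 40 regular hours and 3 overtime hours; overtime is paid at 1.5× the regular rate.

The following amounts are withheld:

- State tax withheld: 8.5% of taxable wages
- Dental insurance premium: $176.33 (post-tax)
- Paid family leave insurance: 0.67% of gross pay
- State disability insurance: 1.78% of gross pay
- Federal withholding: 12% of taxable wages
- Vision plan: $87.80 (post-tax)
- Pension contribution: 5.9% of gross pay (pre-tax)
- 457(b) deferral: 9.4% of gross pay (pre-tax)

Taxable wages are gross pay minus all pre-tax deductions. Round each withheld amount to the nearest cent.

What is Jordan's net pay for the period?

$1214.23

Regular pay: 40 × $51.20 = $2048.00
Overtime pay: 3 × $51.20 × 1.5 = $230.40
Gross pay = $2048.00 + $230.40 = $2278.40
457(b) deferral: $2278.40 × 0.094 = $214.17
Pension contribution: $2278.40 × 0.059 = $134.43
Pre-tax total = $214.17 + $134.43 = $348.60
Taxable wages = $2278.40 − $348.60 = $1929.80
Federal withholding: $1929.80 × 0.12 = $231.58
State tax withheld: $1929.80 × 0.085 = $164.03
State disability insurance: $2278.40 × 0.0178 = $40.56
Paid family leave insurance: $2278.40 × 0.0067 = $15.27
Dental insurance premium: $176.33
Vision plan: $87.80
Total deductions = $214.17 + $134.43 + $231.58 + $164.03 + $40.56 + $15.27 + $176.33 + $87.80 = $1064.17
Net pay = $2278.40 − $1064.17 = $1214.23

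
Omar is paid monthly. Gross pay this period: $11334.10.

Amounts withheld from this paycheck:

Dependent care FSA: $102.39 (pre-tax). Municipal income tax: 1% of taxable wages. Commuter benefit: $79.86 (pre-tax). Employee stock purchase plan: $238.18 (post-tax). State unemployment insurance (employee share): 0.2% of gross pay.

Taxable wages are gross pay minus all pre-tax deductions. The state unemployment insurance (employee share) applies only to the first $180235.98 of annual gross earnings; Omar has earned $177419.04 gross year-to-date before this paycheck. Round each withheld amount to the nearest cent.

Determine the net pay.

$10796.52

Dependent care FSA: $102.39
Commuter benefit: $79.86
Pre-tax total = $102.39 + $79.86 = $182.25
Taxable wages = $11334.10 − $182.25 = $11151.85
Municipal income tax: $11151.85 × 0.01 = $111.52
State unemployment insurance (employee share): only $180235.98 − $177419.04 = $2816.94 of this check is subject → $2816.94 × 0.002 = $5.63
Employee stock purchase plan: $238.18
Total deductions = $102.39 + $79.86 + $111.52 + $5.63 + $238.18 = $537.58
Net pay = $11334.10 − $537.58 = $10796.52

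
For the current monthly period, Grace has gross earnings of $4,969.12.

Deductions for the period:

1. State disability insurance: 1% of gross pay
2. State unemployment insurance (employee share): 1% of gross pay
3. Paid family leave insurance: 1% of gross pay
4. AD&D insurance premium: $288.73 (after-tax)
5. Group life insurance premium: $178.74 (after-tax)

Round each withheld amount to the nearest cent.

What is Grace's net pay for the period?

$4,352.58

State disability insurance: $4,969.12 × 0.01 = $49.69
State unemployment insurance (employee share): $4,969.12 × 0.01 = $49.69
Paid family leave insurance: $4,969.12 × 0.01 = $49.69
AD&D insurance premium: $288.73
Group life insurance premium: $178.74
Total deductions = $49.69 + $49.69 + $49.69 + $288.73 + $178.74 = $616.54
Net pay = $4,969.12 − $616.54 = $4,352.58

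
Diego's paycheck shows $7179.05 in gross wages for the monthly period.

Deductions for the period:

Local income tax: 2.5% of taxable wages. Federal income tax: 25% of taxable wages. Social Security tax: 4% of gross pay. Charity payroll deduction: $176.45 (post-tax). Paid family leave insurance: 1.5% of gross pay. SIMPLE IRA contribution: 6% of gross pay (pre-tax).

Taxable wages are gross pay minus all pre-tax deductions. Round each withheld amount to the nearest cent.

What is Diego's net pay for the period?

SIMPLE IRA contribution: $7179.05 × 0.06 = $430.74
Taxable wages = $7179.05 − $430.74 = $6748.31
Local income tax: $6748.31 × 0.025 = $168.71
Federal income tax: $6748.31 × 0.25 = $1687.08
Paid family leave insurance: $7179.05 × 0.015 = $107.69
Social Security tax: $7179.05 × 0.04 = $287.16
Charity payroll deduction: $176.45
Total deductions = $430.74 + $168.71 + $1687.08 + $107.69 + $287.16 + $176.45 = $2857.83
Net pay = $7179.05 − $2857.83 = $4321.22

$4321.22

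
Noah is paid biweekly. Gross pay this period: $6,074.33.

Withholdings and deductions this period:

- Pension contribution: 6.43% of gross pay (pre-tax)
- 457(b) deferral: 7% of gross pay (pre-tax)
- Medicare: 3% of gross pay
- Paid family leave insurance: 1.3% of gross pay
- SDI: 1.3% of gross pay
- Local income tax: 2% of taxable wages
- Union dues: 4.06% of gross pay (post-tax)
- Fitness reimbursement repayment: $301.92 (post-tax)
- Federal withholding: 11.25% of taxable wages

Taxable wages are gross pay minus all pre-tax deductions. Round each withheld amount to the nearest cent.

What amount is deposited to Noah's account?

$3,673.08

Pension contribution: $6,074.33 × 0.0643 = $390.58
457(b) deferral: $6,074.33 × 0.07 = $425.20
Pre-tax total = $390.58 + $425.20 = $815.78
Taxable wages = $6,074.33 − $815.78 = $5,258.55
Federal withholding: $5,258.55 × 0.1125 = $591.59
Local income tax: $5,258.55 × 0.02 = $105.17
Paid family leave insurance: $6,074.33 × 0.013 = $78.97
SDI: $6,074.33 × 0.013 = $78.97
Medicare: $6,074.33 × 0.03 = $182.23
Union dues: $6,074.33 × 0.0406 = $246.62
Fitness reimbursement repayment: $301.92
Total deductions = $390.58 + $425.20 + $591.59 + $105.17 + $78.97 + $78.97 + $182.23 + $246.62 + $301.92 = $2,401.25
Net pay = $6,074.33 − $2,401.25 = $3,673.08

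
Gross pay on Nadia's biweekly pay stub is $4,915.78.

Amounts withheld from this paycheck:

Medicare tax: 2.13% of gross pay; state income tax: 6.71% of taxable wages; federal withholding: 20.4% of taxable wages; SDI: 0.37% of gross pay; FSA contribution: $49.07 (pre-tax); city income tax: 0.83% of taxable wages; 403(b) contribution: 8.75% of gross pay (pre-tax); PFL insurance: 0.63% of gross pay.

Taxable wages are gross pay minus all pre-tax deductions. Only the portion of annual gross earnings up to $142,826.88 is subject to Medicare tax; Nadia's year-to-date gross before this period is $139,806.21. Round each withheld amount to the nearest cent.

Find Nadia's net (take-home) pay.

FSA contribution: $49.07
403(b) contribution: $4,915.78 × 0.0875 = $430.13
Pre-tax total = $49.07 + $430.13 = $479.20
Taxable wages = $4,915.78 − $479.20 = $4,436.58
State income tax: $4,436.58 × 0.0671 = $297.69
Federal withholding: $4,436.58 × 0.204 = $905.06
City income tax: $4,436.58 × 0.0083 = $36.82
PFL insurance: $4,915.78 × 0.0063 = $30.97
SDI: $4,915.78 × 0.0037 = $18.19
Medicare tax: only $142,826.88 − $139,806.21 = $3,020.67 of this check is subject → $3,020.67 × 0.0213 = $64.34
Total deductions = $49.07 + $430.13 + $297.69 + $905.06 + $36.82 + $30.97 + $18.19 + $64.34 = $1,832.27
Net pay = $4,915.78 − $1,832.27 = $3,083.51

$3,083.51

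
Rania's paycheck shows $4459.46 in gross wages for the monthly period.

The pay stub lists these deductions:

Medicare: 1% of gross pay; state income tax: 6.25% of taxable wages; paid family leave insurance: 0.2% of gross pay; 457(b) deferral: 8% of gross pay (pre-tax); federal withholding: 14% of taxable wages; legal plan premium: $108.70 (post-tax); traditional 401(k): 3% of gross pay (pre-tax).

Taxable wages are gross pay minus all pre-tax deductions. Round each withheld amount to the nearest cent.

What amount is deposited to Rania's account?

$3003.00

457(b) deferral: $4459.46 × 0.08 = $356.76
Traditional 401(k): $4459.46 × 0.03 = $133.78
Pre-tax total = $356.76 + $133.78 = $490.54
Taxable wages = $4459.46 − $490.54 = $3968.92
State income tax: $3968.92 × 0.0625 = $248.06
Federal withholding: $3968.92 × 0.14 = $555.65
Medicare: $4459.46 × 0.01 = $44.59
Paid family leave insurance: $4459.46 × 0.002 = $8.92
Legal plan premium: $108.70
Total deductions = $356.76 + $133.78 + $248.06 + $555.65 + $44.59 + $8.92 + $108.70 = $1456.46
Net pay = $4459.46 − $1456.46 = $3003.00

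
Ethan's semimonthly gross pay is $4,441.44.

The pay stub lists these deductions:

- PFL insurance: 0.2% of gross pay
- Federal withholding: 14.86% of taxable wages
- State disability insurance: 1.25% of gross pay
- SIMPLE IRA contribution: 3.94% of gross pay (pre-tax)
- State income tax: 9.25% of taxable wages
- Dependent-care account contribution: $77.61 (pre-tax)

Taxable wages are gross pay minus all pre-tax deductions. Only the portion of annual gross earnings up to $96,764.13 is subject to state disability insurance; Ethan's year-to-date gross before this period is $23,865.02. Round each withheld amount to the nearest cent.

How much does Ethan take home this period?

Dependent-care account contribution: $77.61
SIMPLE IRA contribution: $4,441.44 × 0.0394 = $174.99
Pre-tax total = $77.61 + $174.99 = $252.60
Taxable wages = $4,441.44 − $252.60 = $4,188.84
Federal withholding: $4,188.84 × 0.1486 = $622.46
State income tax: $4,188.84 × 0.0925 = $387.47
PFL insurance: $4,441.44 × 0.002 = $8.88
State disability insurance: cap not yet reached, full $4,441.44 is subject → $4,441.44 × 0.0125 = $55.52
Total deductions = $77.61 + $174.99 + $622.46 + $387.47 + $8.88 + $55.52 = $1,326.93
Net pay = $4,441.44 − $1,326.93 = $3,114.51

$3,114.51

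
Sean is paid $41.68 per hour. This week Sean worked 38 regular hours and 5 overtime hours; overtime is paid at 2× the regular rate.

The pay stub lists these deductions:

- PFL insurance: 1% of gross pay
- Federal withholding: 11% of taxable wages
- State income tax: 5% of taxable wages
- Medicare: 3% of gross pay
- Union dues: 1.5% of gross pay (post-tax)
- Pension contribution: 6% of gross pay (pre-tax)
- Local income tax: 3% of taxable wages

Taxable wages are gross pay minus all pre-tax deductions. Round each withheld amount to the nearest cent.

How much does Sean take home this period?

$1413.24

Regular pay: 38 × $41.68 = $1583.84
Overtime pay: 5 × $41.68 × 2 = $416.80
Gross pay = $1583.84 + $416.80 = $2000.64
Pension contribution: $2000.64 × 0.06 = $120.04
Taxable wages = $2000.64 − $120.04 = $1880.60
State income tax: $1880.60 × 0.05 = $94.03
Local income tax: $1880.60 × 0.03 = $56.42
Federal withholding: $1880.60 × 0.11 = $206.87
PFL insurance: $2000.64 × 0.01 = $20.01
Medicare: $2000.64 × 0.03 = $60.02
Union dues: $2000.64 × 0.015 = $30.01
Total deductions = $120.04 + $94.03 + $56.42 + $206.87 + $20.01 + $60.02 + $30.01 = $587.40
Net pay = $2000.64 − $587.40 = $1413.24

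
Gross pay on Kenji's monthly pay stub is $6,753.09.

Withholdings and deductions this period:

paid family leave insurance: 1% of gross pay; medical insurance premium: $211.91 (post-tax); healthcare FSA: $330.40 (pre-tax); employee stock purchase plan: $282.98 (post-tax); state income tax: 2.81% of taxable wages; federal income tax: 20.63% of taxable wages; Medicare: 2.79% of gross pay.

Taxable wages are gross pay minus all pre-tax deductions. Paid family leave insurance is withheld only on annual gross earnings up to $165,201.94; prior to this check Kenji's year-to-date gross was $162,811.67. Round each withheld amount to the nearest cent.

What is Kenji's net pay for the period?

$4,210.01

Healthcare FSA: $330.40
Taxable wages = $6,753.09 − $330.40 = $6,422.69
Federal income tax: $6,422.69 × 0.2063 = $1,325.00
State income tax: $6,422.69 × 0.0281 = $180.48
Paid family leave insurance: only $165,201.94 − $162,811.67 = $2,390.27 of this check is subject → $2,390.27 × 0.01 = $23.90
Medicare: $6,753.09 × 0.0279 = $188.41
Employee stock purchase plan: $282.98
Medical insurance premium: $211.91
Total deductions = $330.40 + $1,325.00 + $180.48 + $23.90 + $188.41 + $282.98 + $211.91 = $2,543.08
Net pay = $6,753.09 − $2,543.08 = $4,210.01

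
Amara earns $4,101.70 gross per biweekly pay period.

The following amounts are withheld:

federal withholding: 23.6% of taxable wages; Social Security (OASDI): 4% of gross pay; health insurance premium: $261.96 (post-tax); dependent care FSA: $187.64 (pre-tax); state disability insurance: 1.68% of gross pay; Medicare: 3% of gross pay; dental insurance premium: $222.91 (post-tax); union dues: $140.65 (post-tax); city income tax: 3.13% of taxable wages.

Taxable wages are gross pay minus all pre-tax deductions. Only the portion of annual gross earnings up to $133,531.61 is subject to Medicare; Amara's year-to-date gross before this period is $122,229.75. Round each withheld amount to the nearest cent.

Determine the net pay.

Dependent care FSA: $187.64
Taxable wages = $4,101.70 − $187.64 = $3,914.06
City income tax: $3,914.06 × 0.0313 = $122.51
Federal withholding: $3,914.06 × 0.236 = $923.72
State disability insurance: $4,101.70 × 0.0168 = $68.91
Medicare: cap not yet reached, full $4,101.70 is subject → $4,101.70 × 0.03 = $123.05
Social Security (OASDI): $4,101.70 × 0.04 = $164.07
Dental insurance premium: $222.91
Health insurance premium: $261.96
Union dues: $140.65
Total deductions = $187.64 + $122.51 + $923.72 + $68.91 + $123.05 + $164.07 + $222.91 + $261.96 + $140.65 = $2,215.42
Net pay = $4,101.70 − $2,215.42 = $1,886.28

$1,886.28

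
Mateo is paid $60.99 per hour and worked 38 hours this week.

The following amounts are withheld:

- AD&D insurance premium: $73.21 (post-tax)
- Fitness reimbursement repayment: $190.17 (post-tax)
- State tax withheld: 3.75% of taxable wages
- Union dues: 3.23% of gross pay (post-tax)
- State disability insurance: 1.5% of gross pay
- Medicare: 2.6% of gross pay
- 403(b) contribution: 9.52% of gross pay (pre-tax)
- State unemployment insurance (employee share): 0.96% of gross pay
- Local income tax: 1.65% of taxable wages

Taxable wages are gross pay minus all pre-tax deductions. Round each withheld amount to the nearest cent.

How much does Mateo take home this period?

$1,528.23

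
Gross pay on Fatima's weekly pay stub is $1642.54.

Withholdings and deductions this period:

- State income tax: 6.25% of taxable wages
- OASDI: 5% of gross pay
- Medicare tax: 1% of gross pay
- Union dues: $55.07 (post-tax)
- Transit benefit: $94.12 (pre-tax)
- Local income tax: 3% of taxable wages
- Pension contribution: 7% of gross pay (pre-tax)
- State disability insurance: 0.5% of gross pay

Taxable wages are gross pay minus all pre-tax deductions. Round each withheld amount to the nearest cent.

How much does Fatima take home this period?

$1139.01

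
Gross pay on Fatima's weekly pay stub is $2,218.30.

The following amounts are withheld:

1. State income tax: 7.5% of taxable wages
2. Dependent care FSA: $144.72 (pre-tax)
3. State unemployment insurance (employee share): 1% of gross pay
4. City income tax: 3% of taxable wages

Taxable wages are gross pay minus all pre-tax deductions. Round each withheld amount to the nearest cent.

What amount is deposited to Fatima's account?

Dependent care FSA: $144.72
Taxable wages = $2,218.30 − $144.72 = $2,073.58
City income tax: $2,073.58 × 0.03 = $62.21
State income tax: $2,073.58 × 0.075 = $155.52
State unemployment insurance (employee share): $2,218.30 × 0.01 = $22.18
Total deductions = $144.72 + $62.21 + $155.52 + $22.18 = $384.63
Net pay = $2,218.30 − $384.63 = $1,833.67

$1,833.67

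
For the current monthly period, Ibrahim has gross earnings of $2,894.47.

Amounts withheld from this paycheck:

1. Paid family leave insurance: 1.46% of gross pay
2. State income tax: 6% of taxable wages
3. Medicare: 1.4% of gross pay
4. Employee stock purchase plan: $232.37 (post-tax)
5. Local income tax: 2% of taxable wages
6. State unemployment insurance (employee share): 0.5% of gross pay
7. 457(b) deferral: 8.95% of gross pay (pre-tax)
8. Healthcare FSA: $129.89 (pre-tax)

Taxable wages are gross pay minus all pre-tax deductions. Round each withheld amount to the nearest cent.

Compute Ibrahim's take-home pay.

$1,975.46

Healthcare FSA: $129.89
457(b) deferral: $2,894.47 × 0.0895 = $259.06
Pre-tax total = $129.89 + $259.06 = $388.95
Taxable wages = $2,894.47 − $388.95 = $2,505.52
State income tax: $2,505.52 × 0.06 = $150.33
Local income tax: $2,505.52 × 0.02 = $50.11
Medicare: $2,894.47 × 0.014 = $40.52
State unemployment insurance (employee share): $2,894.47 × 0.005 = $14.47
Paid family leave insurance: $2,894.47 × 0.0146 = $42.26
Employee stock purchase plan: $232.37
Total deductions = $129.89 + $259.06 + $150.33 + $50.11 + $40.52 + $14.47 + $42.26 + $232.37 = $919.01
Net pay = $2,894.47 − $919.01 = $1,975.46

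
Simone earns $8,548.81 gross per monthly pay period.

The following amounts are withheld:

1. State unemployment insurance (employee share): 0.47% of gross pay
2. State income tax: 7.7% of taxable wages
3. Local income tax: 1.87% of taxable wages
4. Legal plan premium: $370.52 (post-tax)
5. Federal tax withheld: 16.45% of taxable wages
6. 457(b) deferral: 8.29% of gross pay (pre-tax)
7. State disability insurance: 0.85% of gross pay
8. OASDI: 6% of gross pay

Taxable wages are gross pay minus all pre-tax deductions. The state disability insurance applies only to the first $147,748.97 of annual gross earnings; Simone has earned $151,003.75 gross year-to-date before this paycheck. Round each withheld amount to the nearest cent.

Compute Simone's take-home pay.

457(b) deferral: $8,548.81 × 0.0829 = $708.70
Taxable wages = $8,548.81 − $708.70 = $7,840.11
State income tax: $7,840.11 × 0.077 = $603.69
Federal tax withheld: $7,840.11 × 0.1645 = $1,289.70
Local income tax: $7,840.11 × 0.0187 = $146.61
State disability insurance: annual cap $147,748.97 already reached (YTD $151,003.75), so $0.00
OASDI: $8,548.81 × 0.06 = $512.93
State unemployment insurance (employee share): $8,548.81 × 0.0047 = $40.18
Legal plan premium: $370.52
Total deductions = $708.70 + $603.69 + $1,289.70 + $146.61 + $0.00 + $512.93 + $40.18 + $370.52 = $3,672.33
Net pay = $8,548.81 − $3,672.33 = $4,876.48

$4,876.48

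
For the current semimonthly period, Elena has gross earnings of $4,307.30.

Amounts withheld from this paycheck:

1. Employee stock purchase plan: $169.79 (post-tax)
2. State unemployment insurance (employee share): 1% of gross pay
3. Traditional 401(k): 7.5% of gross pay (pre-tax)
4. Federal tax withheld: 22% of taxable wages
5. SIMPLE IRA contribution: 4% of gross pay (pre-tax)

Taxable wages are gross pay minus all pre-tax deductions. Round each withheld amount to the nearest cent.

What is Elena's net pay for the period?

SIMPLE IRA contribution: $4,307.30 × 0.04 = $172.29
Traditional 401(k): $4,307.30 × 0.075 = $323.05
Pre-tax total = $172.29 + $323.05 = $495.34
Taxable wages = $4,307.30 − $495.34 = $3,811.96
Federal tax withheld: $3,811.96 × 0.22 = $838.63
State unemployment insurance (employee share): $4,307.30 × 0.01 = $43.07
Employee stock purchase plan: $169.79
Total deductions = $172.29 + $323.05 + $838.63 + $43.07 + $169.79 = $1,546.83
Net pay = $4,307.30 − $1,546.83 = $2,760.47

$2,760.47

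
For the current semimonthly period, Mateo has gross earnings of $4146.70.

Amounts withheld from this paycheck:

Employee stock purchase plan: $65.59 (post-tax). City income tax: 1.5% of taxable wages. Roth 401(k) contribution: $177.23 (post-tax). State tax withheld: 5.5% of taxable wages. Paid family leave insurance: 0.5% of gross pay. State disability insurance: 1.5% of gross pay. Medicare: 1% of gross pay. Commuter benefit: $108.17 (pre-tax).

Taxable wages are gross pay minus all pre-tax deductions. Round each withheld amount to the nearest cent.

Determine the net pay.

Commuter benefit: $108.17
Taxable wages = $4146.70 − $108.17 = $4038.53
State tax withheld: $4038.53 × 0.055 = $222.12
City income tax: $4038.53 × 0.015 = $60.58
Paid family leave insurance: $4146.70 × 0.005 = $20.73
Medicare: $4146.70 × 0.01 = $41.47
State disability insurance: $4146.70 × 0.015 = $62.20
Employee stock purchase plan: $65.59
Roth 401(k) contribution: $177.23
Total deductions = $108.17 + $222.12 + $60.58 + $20.73 + $41.47 + $62.20 + $65.59 + $177.23 = $758.09
Net pay = $4146.70 − $758.09 = $3388.61

$3388.61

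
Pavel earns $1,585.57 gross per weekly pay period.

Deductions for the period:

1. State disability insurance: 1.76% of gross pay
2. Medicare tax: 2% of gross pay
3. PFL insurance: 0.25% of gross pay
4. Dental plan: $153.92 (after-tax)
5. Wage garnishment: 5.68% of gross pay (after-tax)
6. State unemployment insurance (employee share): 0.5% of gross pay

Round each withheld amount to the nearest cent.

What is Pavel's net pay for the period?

$1,270.08

PFL insurance: $1,585.57 × 0.0025 = $3.96
State unemployment insurance (employee share): $1,585.57 × 0.005 = $7.93
State disability insurance: $1,585.57 × 0.0176 = $27.91
Medicare tax: $1,585.57 × 0.02 = $31.71
Dental plan: $153.92
Wage garnishment: $1,585.57 × 0.0568 = $90.06
Total deductions = $3.96 + $7.93 + $27.91 + $31.71 + $153.92 + $90.06 = $315.49
Net pay = $1,585.57 − $315.49 = $1,270.08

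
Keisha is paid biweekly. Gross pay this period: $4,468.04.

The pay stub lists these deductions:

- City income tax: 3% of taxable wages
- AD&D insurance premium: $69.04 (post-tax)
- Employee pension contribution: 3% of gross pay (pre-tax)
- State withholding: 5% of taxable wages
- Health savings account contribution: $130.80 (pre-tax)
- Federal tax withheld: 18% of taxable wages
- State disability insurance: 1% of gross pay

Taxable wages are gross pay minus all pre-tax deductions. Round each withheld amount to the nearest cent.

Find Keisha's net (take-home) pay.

$2,996.64

Employee pension contribution: $4,468.04 × 0.03 = $134.04
Health savings account contribution: $130.80
Pre-tax total = $134.04 + $130.80 = $264.84
Taxable wages = $4,468.04 − $264.84 = $4,203.20
Federal tax withheld: $4,203.20 × 0.18 = $756.58
City income tax: $4,203.20 × 0.03 = $126.10
State withholding: $4,203.20 × 0.05 = $210.16
State disability insurance: $4,468.04 × 0.01 = $44.68
AD&D insurance premium: $69.04
Total deductions = $134.04 + $130.80 + $756.58 + $126.10 + $210.16 + $44.68 + $69.04 = $1,471.40
Net pay = $4,468.04 − $1,471.40 = $2,996.64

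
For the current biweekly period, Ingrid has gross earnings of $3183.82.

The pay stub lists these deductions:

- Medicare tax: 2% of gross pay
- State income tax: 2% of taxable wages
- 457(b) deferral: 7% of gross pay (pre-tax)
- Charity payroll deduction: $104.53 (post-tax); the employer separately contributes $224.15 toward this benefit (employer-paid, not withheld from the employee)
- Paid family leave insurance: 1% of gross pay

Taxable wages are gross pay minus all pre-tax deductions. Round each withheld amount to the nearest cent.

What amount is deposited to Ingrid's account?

457(b) deferral: $3183.82 × 0.07 = $222.87
Taxable wages = $3183.82 − $222.87 = $2960.95
State income tax: $2960.95 × 0.02 = $59.22
Medicare tax: $3183.82 × 0.02 = $63.68
Paid family leave insurance: $3183.82 × 0.01 = $31.84
Charity payroll deduction: $104.53
(Employer's $224.15 toward charity payroll deduction is not withheld from the employee.)
Total deductions = $222.87 + $59.22 + $63.68 + $31.84 + $104.53 = $482.14
Net pay = $3183.82 − $482.14 = $2701.68

$2701.68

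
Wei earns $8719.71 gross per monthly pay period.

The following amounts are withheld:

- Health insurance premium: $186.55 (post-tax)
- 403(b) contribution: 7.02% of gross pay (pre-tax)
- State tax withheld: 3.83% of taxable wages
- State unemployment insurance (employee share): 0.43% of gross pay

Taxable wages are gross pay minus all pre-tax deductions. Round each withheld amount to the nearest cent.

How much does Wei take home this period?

403(b) contribution: $8719.71 × 0.0702 = $612.12
Taxable wages = $8719.71 − $612.12 = $8107.59
State tax withheld: $8107.59 × 0.0383 = $310.52
State unemployment insurance (employee share): $8719.71 × 0.0043 = $37.49
Health insurance premium: $186.55
Total deductions = $612.12 + $310.52 + $37.49 + $186.55 = $1146.68
Net pay = $8719.71 − $1146.68 = $7573.03

$7573.03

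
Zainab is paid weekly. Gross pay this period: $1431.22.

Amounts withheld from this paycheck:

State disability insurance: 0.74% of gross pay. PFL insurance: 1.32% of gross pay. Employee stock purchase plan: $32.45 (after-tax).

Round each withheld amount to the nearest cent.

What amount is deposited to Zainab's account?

PFL insurance: $1431.22 × 0.0132 = $18.89
State disability insurance: $1431.22 × 0.0074 = $10.59
Employee stock purchase plan: $32.45
Total deductions = $18.89 + $10.59 + $32.45 = $61.93
Net pay = $1431.22 − $61.93 = $1369.29

$1369.29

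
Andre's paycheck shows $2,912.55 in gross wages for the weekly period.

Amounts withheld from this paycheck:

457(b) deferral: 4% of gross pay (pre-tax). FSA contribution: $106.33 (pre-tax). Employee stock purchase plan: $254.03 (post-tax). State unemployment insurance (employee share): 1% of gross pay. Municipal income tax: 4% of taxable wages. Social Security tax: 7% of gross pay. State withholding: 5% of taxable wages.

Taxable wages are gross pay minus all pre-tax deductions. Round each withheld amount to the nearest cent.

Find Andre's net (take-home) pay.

$1,960.60

FSA contribution: $106.33
457(b) deferral: $2,912.55 × 0.04 = $116.50
Pre-tax total = $106.33 + $116.50 = $222.83
Taxable wages = $2,912.55 − $222.83 = $2,689.72
State withholding: $2,689.72 × 0.05 = $134.49
Municipal income tax: $2,689.72 × 0.04 = $107.59
Social Security tax: $2,912.55 × 0.07 = $203.88
State unemployment insurance (employee share): $2,912.55 × 0.01 = $29.13
Employee stock purchase plan: $254.03
Total deductions = $106.33 + $116.50 + $134.49 + $107.59 + $203.88 + $29.13 + $254.03 = $951.95
Net pay = $2,912.55 − $951.95 = $1,960.60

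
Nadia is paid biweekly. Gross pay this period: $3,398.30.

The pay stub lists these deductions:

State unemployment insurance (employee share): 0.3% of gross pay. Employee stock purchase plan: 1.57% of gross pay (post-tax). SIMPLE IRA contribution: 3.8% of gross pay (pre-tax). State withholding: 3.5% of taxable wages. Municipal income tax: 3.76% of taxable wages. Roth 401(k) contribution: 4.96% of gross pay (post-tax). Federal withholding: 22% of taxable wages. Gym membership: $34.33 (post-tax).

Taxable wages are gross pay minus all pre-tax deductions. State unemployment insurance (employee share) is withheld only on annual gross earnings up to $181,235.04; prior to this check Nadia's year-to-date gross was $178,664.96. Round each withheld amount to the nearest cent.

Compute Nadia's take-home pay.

$2,048.65

SIMPLE IRA contribution: $3,398.30 × 0.038 = $129.14
Taxable wages = $3,398.30 − $129.14 = $3,269.16
Municipal income tax: $3,269.16 × 0.0376 = $122.92
Federal withholding: $3,269.16 × 0.22 = $719.22
State withholding: $3,269.16 × 0.035 = $114.42
State unemployment insurance (employee share): only $181,235.04 − $178,664.96 = $2,570.08 of this check is subject → $2,570.08 × 0.003 = $7.71
Gym membership: $34.33
Employee stock purchase plan: $3,398.30 × 0.0157 = $53.35
Roth 401(k) contribution: $3,398.30 × 0.0496 = $168.56
Total deductions = $129.14 + $122.92 + $719.22 + $114.42 + $7.71 + $34.33 + $53.35 + $168.56 = $1,349.65
Net pay = $3,398.30 − $1,349.65 = $2,048.65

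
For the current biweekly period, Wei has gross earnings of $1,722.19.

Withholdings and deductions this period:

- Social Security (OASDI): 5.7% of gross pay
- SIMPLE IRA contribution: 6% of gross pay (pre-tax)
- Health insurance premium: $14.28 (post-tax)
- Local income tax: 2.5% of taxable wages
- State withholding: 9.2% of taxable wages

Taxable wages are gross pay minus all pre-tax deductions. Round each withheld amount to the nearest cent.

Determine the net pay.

SIMPLE IRA contribution: $1,722.19 × 0.06 = $103.33
Taxable wages = $1,722.19 − $103.33 = $1,618.86
State withholding: $1,618.86 × 0.092 = $148.94
Local income tax: $1,618.86 × 0.025 = $40.47
Social Security (OASDI): $1,722.19 × 0.057 = $98.16
Health insurance premium: $14.28
Total deductions = $103.33 + $148.94 + $40.47 + $98.16 + $14.28 = $405.18
Net pay = $1,722.19 − $405.18 = $1,317.01

$1,317.01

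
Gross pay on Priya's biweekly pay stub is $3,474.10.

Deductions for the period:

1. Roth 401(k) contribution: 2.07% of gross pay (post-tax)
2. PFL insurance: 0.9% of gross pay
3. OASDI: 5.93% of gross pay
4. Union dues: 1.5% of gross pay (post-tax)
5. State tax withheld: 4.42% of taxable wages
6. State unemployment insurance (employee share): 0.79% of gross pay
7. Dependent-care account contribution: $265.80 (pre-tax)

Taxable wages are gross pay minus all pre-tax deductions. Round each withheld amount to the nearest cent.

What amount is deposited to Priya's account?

Dependent-care account contribution: $265.80
Taxable wages = $3,474.10 − $265.80 = $3,208.30
State tax withheld: $3,208.30 × 0.0442 = $141.81
OASDI: $3,474.10 × 0.0593 = $206.01
State unemployment insurance (employee share): $3,474.10 × 0.0079 = $27.45
PFL insurance: $3,474.10 × 0.009 = $31.27
Union dues: $3,474.10 × 0.015 = $52.11
Roth 401(k) contribution: $3,474.10 × 0.0207 = $71.91
Total deductions = $265.80 + $141.81 + $206.01 + $27.45 + $31.27 + $52.11 + $71.91 = $796.36
Net pay = $3,474.10 − $796.36 = $2,677.74

$2,677.74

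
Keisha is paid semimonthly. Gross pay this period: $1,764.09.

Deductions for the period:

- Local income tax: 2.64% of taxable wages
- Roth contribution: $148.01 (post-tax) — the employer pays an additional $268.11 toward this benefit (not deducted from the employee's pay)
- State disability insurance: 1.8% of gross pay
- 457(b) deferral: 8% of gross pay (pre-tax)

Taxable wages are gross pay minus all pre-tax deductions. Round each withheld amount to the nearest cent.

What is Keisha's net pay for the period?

457(b) deferral: $1,764.09 × 0.08 = $141.13
Taxable wages = $1,764.09 − $141.13 = $1,622.96
Local income tax: $1,622.96 × 0.0264 = $42.85
State disability insurance: $1,764.09 × 0.018 = $31.75
Roth contribution: $148.01
(Employer's $268.11 toward Roth contribution is not withheld from the employee.)
Total deductions = $141.13 + $42.85 + $31.75 + $148.01 = $363.74
Net pay = $1,764.09 − $363.74 = $1,400.35

$1,400.35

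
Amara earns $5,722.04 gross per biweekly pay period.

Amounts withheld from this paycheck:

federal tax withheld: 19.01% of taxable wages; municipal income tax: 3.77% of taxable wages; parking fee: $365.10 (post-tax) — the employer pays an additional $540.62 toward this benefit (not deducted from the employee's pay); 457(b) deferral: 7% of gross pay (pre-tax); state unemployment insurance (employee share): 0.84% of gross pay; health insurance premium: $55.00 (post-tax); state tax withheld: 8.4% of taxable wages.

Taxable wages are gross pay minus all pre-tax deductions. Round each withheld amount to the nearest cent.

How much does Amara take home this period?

$3,194.08

457(b) deferral: $5,722.04 × 0.07 = $400.54
Taxable wages = $5,722.04 − $400.54 = $5,321.50
Federal tax withheld: $5,321.50 × 0.1901 = $1,011.62
Municipal income tax: $5,321.50 × 0.0377 = $200.62
State tax withheld: $5,321.50 × 0.084 = $447.01
State unemployment insurance (employee share): $5,722.04 × 0.0084 = $48.07
Health insurance premium: $55.00
Parking fee: $365.10
(Employer's $540.62 toward parking fee is not withheld from the employee.)
Total deductions = $400.54 + $1,011.62 + $200.62 + $447.01 + $48.07 + $55.00 + $365.10 = $2,527.96
Net pay = $5,722.04 − $2,527.96 = $3,194.08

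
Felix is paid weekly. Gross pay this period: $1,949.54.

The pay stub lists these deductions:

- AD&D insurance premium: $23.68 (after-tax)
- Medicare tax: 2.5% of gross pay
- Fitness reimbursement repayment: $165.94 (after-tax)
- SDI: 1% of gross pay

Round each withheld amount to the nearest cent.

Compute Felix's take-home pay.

SDI: $1,949.54 × 0.01 = $19.50
Medicare tax: $1,949.54 × 0.025 = $48.74
AD&D insurance premium: $23.68
Fitness reimbursement repayment: $165.94
Total deductions = $19.50 + $48.74 + $23.68 + $165.94 = $257.86
Net pay = $1,949.54 − $257.86 = $1,691.68

$1,691.68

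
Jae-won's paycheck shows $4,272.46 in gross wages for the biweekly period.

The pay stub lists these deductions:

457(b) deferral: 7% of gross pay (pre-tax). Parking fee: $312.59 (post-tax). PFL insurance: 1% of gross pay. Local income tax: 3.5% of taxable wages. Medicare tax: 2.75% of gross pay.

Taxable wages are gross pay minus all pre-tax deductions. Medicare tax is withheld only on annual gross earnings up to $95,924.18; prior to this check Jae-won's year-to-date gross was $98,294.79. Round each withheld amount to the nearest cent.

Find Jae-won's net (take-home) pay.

$3,479.01

457(b) deferral: $4,272.46 × 0.07 = $299.07
Taxable wages = $4,272.46 − $299.07 = $3,973.39
Local income tax: $3,973.39 × 0.035 = $139.07
PFL insurance: $4,272.46 × 0.01 = $42.72
Medicare tax: annual cap $95,924.18 already reached (YTD $98,294.79), so $0.00
Parking fee: $312.59
Total deductions = $299.07 + $139.07 + $42.72 + $0.00 + $312.59 = $793.45
Net pay = $4,272.46 − $793.45 = $3,479.01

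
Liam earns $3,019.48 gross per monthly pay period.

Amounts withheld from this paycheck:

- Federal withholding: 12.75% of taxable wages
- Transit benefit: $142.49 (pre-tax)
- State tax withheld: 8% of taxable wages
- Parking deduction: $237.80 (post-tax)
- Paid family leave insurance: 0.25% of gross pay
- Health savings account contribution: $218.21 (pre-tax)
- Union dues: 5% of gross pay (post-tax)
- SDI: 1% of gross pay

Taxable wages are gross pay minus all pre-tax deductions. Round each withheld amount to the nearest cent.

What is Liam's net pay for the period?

$1,680.58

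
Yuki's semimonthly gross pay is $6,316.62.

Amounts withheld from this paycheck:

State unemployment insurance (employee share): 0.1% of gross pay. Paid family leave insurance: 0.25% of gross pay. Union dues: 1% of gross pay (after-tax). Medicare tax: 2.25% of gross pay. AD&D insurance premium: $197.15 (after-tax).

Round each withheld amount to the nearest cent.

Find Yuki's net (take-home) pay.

$5,892.07

Paid family leave insurance: $6,316.62 × 0.0025 = $15.79
State unemployment insurance (employee share): $6,316.62 × 0.001 = $6.32
Medicare tax: $6,316.62 × 0.0225 = $142.12
Union dues: $6,316.62 × 0.01 = $63.17
AD&D insurance premium: $197.15
Total deductions = $15.79 + $6.32 + $142.12 + $63.17 + $197.15 = $424.55
Net pay = $6,316.62 − $424.55 = $5,892.07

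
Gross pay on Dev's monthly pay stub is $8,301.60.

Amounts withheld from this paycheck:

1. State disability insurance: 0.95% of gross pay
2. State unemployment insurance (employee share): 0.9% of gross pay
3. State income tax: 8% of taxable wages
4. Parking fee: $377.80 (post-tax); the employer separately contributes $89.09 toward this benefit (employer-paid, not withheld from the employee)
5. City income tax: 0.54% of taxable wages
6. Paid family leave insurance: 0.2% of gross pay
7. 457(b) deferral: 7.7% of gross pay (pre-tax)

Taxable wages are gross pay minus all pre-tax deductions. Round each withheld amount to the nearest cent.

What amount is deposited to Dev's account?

$6,460.03

457(b) deferral: $8,301.60 × 0.077 = $639.22
Taxable wages = $8,301.60 − $639.22 = $7,662.38
City income tax: $7,662.38 × 0.0054 = $41.38
State income tax: $7,662.38 × 0.08 = $612.99
State disability insurance: $8,301.60 × 0.0095 = $78.87
Paid family leave insurance: $8,301.60 × 0.002 = $16.60
State unemployment insurance (employee share): $8,301.60 × 0.009 = $74.71
Parking fee: $377.80
(Employer's $89.09 toward parking fee is not withheld from the employee.)
Total deductions = $639.22 + $41.38 + $612.99 + $78.87 + $16.60 + $74.71 + $377.80 = $1,841.57
Net pay = $8,301.60 − $1,841.57 = $6,460.03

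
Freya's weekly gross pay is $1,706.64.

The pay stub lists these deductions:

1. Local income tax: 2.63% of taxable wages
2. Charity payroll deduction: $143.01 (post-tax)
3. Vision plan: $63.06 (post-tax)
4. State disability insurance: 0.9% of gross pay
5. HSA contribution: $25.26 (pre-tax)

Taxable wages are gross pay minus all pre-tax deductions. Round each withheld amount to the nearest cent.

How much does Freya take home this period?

$1,415.73

HSA contribution: $25.26
Taxable wages = $1,706.64 − $25.26 = $1,681.38
Local income tax: $1,681.38 × 0.0263 = $44.22
State disability insurance: $1,706.64 × 0.009 = $15.36
Charity payroll deduction: $143.01
Vision plan: $63.06
Total deductions = $25.26 + $44.22 + $15.36 + $143.01 + $63.06 = $290.91
Net pay = $1,706.64 − $290.91 = $1,415.73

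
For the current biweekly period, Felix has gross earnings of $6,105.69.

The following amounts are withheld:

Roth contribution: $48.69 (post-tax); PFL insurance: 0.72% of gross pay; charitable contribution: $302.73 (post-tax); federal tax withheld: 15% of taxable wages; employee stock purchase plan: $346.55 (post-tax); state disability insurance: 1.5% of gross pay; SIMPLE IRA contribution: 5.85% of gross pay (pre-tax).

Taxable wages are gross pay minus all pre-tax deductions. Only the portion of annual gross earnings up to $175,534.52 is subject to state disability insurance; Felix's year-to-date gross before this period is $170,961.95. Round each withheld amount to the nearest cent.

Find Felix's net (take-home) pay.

SIMPLE IRA contribution: $6,105.69 × 0.0585 = $357.18
Taxable wages = $6,105.69 − $357.18 = $5,748.51
Federal tax withheld: $5,748.51 × 0.15 = $862.28
PFL insurance: $6,105.69 × 0.0072 = $43.96
State disability insurance: only $175,534.52 − $170,961.95 = $4,572.57 of this check is subject → $4,572.57 × 0.015 = $68.59
Roth contribution: $48.69
Charitable contribution: $302.73
Employee stock purchase plan: $346.55
Total deductions = $357.18 + $862.28 + $43.96 + $68.59 + $48.69 + $302.73 + $346.55 = $2,029.98
Net pay = $6,105.69 − $2,029.98 = $4,075.71

$4,075.71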